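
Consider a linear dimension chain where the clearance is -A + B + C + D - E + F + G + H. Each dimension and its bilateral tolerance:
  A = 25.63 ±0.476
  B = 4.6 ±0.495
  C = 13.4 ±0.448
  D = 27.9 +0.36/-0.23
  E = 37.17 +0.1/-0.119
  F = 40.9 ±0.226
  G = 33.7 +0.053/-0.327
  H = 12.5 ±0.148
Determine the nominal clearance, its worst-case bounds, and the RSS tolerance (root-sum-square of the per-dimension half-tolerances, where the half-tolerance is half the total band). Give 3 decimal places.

Stack each dimension's contribution:
  -A: nom -25.630 → Σnom=-25.630; wc +0.476/-0.476 → slack +0.476/-0.476; half-tol=0.476, Σhalf²=0.226576
  +B: nom +4.600 → Σnom=-21.030; wc +0.495/-0.495 → slack +0.971/-0.971; half-tol=0.495, Σhalf²=0.471601
  +C: nom +13.400 → Σnom=-7.630; wc +0.448/-0.448 → slack +1.419/-1.419; half-tol=0.448, Σhalf²=0.672305
  +D: nom +27.900 → Σnom=20.270; wc +0.360/-0.230 → slack +1.779/-1.649; half-tol=0.295, Σhalf²=0.759330
  -E: nom -37.170 → Σnom=-16.900; wc +0.119/-0.100 → slack +1.898/-1.749; half-tol=0.110, Σhalf²=0.771320
  +F: nom +40.900 → Σnom=24.000; wc +0.226/-0.226 → slack +2.124/-1.975; half-tol=0.226, Σhalf²=0.822396
  +G: nom +33.700 → Σnom=57.700; wc +0.053/-0.327 → slack +2.177/-2.302; half-tol=0.190, Σhalf²=0.858496
  +H: nom +12.500 → Σnom=70.200; wc +0.148/-0.148 → slack +2.325/-2.450; half-tol=0.148, Σhalf²=0.880400
Nominal = 70.200. Worst-case = [70.200 - 2.450, 70.200 + 2.325] = [67.750, 72.525]. RSS = √0.880400 = 0.938.

nominal=70.200 wc=[67.750,72.525] rss=0.938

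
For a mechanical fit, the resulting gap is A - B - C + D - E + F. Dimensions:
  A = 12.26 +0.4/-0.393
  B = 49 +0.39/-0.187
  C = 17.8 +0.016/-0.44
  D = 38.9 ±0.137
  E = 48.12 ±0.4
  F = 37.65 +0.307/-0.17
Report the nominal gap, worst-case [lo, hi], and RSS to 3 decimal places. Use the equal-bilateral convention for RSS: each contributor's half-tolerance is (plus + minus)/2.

nominal=-26.110 wc=[-27.616,-24.239] rss=0.727

Stack each dimension's contribution:
  +A: nom +12.260 → Σnom=12.260; wc +0.400/-0.393 → slack +0.400/-0.393; half-tol=0.397, Σhalf²=0.157212
  -B: nom -49.000 → Σnom=-36.740; wc +0.187/-0.390 → slack +0.587/-0.783; half-tol=0.288, Σhalf²=0.240445
  -C: nom -17.800 → Σnom=-54.540; wc +0.440/-0.016 → slack +1.027/-0.799; half-tol=0.228, Σhalf²=0.292428
  +D: nom +38.900 → Σnom=-15.640; wc +0.137/-0.137 → slack +1.164/-0.936; half-tol=0.137, Σhalf²=0.311197
  -E: nom -48.120 → Σnom=-63.760; wc +0.400/-0.400 → slack +1.564/-1.336; half-tol=0.400, Σhalf²=0.471197
  +F: nom +37.650 → Σnom=-26.110; wc +0.307/-0.170 → slack +1.871/-1.506; half-tol=0.238, Σhalf²=0.528080
Nominal = -26.110. Worst-case = [-26.110 - 1.506, -26.110 + 1.871] = [-27.616, -24.239]. RSS = √0.528080 = 0.727.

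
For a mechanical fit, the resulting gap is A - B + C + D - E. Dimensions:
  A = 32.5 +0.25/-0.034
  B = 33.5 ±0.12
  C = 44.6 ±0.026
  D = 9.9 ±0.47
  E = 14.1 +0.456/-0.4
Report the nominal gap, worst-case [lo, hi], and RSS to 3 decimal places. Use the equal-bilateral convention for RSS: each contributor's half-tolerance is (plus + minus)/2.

Stack each dimension's contribution:
  +A: nom +32.500 → Σnom=32.500; wc +0.250/-0.034 → slack +0.250/-0.034; half-tol=0.142, Σhalf²=0.020164
  -B: nom -33.500 → Σnom=-1.000; wc +0.120/-0.120 → slack +0.370/-0.154; half-tol=0.120, Σhalf²=0.034564
  +C: nom +44.600 → Σnom=43.600; wc +0.026/-0.026 → slack +0.396/-0.180; half-tol=0.026, Σhalf²=0.035240
  +D: nom +9.900 → Σnom=53.500; wc +0.470/-0.470 → slack +0.866/-0.650; half-tol=0.470, Σhalf²=0.256140
  -E: nom -14.100 → Σnom=39.400; wc +0.400/-0.456 → slack +1.266/-1.106; half-tol=0.428, Σhalf²=0.439324
Nominal = 39.400. Worst-case = [39.400 - 1.106, 39.400 + 1.266] = [38.294, 40.666]. RSS = √0.439324 = 0.663.

nominal=39.400 wc=[38.294,40.666] rss=0.663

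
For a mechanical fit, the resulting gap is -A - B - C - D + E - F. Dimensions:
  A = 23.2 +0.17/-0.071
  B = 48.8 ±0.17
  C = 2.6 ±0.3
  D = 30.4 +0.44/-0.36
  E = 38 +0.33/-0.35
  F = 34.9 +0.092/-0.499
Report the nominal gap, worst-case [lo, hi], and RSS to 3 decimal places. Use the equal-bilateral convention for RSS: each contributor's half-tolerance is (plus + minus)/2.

Stack each dimension's contribution:
  -A: nom -23.200 → Σnom=-23.200; wc +0.071/-0.170 → slack +0.071/-0.170; half-tol=0.120, Σhalf²=0.014520
  -B: nom -48.800 → Σnom=-72.000; wc +0.170/-0.170 → slack +0.241/-0.340; half-tol=0.170, Σhalf²=0.043420
  -C: nom -2.600 → Σnom=-74.600; wc +0.300/-0.300 → slack +0.541/-0.640; half-tol=0.300, Σhalf²=0.133420
  -D: nom -30.400 → Σnom=-105.000; wc +0.360/-0.440 → slack +0.901/-1.080; half-tol=0.400, Σhalf²=0.293420
  +E: nom +38.000 → Σnom=-67.000; wc +0.330/-0.350 → slack +1.231/-1.430; half-tol=0.340, Σhalf²=0.409020
  -F: nom -34.900 → Σnom=-101.900; wc +0.499/-0.092 → slack +1.730/-1.522; half-tol=0.295, Σhalf²=0.496341
Nominal = -101.900. Worst-case = [-101.900 - 1.522, -101.900 + 1.730] = [-103.422, -100.170]. RSS = √0.496341 = 0.705.

nominal=-101.900 wc=[-103.422,-100.170] rss=0.705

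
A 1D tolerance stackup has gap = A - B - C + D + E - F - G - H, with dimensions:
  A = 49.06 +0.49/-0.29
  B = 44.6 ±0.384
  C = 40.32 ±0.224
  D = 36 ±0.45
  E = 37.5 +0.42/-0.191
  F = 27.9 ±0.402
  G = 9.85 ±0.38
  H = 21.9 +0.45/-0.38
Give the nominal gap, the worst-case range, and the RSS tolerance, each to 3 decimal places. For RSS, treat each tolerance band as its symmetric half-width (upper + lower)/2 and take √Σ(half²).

Stack each dimension's contribution:
  +A: nom +49.060 → Σnom=49.060; wc +0.490/-0.290 → slack +0.490/-0.290; half-tol=0.390, Σhalf²=0.152100
  -B: nom -44.600 → Σnom=4.460; wc +0.384/-0.384 → slack +0.874/-0.674; half-tol=0.384, Σhalf²=0.299556
  -C: nom -40.320 → Σnom=-35.860; wc +0.224/-0.224 → slack +1.098/-0.898; half-tol=0.224, Σhalf²=0.349732
  +D: nom +36.000 → Σnom=0.140; wc +0.450/-0.450 → slack +1.548/-1.348; half-tol=0.450, Σhalf²=0.552232
  +E: nom +37.500 → Σnom=37.640; wc +0.420/-0.191 → slack +1.968/-1.539; half-tol=0.305, Σhalf²=0.645562
  -F: nom -27.900 → Σnom=9.740; wc +0.402/-0.402 → slack +2.370/-1.941; half-tol=0.402, Σhalf²=0.807166
  -G: nom -9.850 → Σnom=-0.110; wc +0.380/-0.380 → slack +2.750/-2.321; half-tol=0.380, Σhalf²=0.951566
  -H: nom -21.900 → Σnom=-22.010; wc +0.380/-0.450 → slack +3.130/-2.771; half-tol=0.415, Σhalf²=1.123791
Nominal = -22.010. Worst-case = [-22.010 - 2.771, -22.010 + 3.130] = [-24.781, -18.880]. RSS = √1.123791 = 1.060.

nominal=-22.010 wc=[-24.781,-18.880] rss=1.060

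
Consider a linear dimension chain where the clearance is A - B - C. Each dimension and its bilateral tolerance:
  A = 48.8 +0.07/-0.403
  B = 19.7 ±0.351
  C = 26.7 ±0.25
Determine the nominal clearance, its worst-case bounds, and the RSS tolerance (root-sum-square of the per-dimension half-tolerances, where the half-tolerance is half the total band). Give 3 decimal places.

nominal=2.400 wc=[1.396,3.071] rss=0.492

Stack each dimension's contribution:
  +A: nom +48.800 → Σnom=48.800; wc +0.070/-0.403 → slack +0.070/-0.403; half-tol=0.237, Σhalf²=0.055932
  -B: nom -19.700 → Σnom=29.100; wc +0.351/-0.351 → slack +0.421/-0.754; half-tol=0.351, Σhalf²=0.179133
  -C: nom -26.700 → Σnom=2.400; wc +0.250/-0.250 → slack +0.671/-1.004; half-tol=0.250, Σhalf²=0.241633
Nominal = 2.400. Worst-case = [2.400 - 1.004, 2.400 + 0.671] = [1.396, 3.071]. RSS = √0.241633 = 0.492.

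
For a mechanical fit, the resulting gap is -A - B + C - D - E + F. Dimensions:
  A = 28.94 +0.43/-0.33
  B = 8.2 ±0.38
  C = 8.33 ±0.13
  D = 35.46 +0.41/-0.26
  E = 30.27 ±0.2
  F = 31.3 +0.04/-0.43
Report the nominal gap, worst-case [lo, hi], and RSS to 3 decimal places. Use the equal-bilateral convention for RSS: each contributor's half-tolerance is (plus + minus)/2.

nominal=-63.240 wc=[-65.220,-61.900] rss=0.716

Stack each dimension's contribution:
  -A: nom -28.940 → Σnom=-28.940; wc +0.330/-0.430 → slack +0.330/-0.430; half-tol=0.380, Σhalf²=0.144400
  -B: nom -8.200 → Σnom=-37.140; wc +0.380/-0.380 → slack +0.710/-0.810; half-tol=0.380, Σhalf²=0.288800
  +C: nom +8.330 → Σnom=-28.810; wc +0.130/-0.130 → slack +0.840/-0.940; half-tol=0.130, Σhalf²=0.305700
  -D: nom -35.460 → Σnom=-64.270; wc +0.260/-0.410 → slack +1.100/-1.350; half-tol=0.335, Σhalf²=0.417925
  -E: nom -30.270 → Σnom=-94.540; wc +0.200/-0.200 → slack +1.300/-1.550; half-tol=0.200, Σhalf²=0.457925
  +F: nom +31.300 → Σnom=-63.240; wc +0.040/-0.430 → slack +1.340/-1.980; half-tol=0.235, Σhalf²=0.513150
Nominal = -63.240. Worst-case = [-63.240 - 1.980, -63.240 + 1.340] = [-65.220, -61.900]. RSS = √0.513150 = 0.716.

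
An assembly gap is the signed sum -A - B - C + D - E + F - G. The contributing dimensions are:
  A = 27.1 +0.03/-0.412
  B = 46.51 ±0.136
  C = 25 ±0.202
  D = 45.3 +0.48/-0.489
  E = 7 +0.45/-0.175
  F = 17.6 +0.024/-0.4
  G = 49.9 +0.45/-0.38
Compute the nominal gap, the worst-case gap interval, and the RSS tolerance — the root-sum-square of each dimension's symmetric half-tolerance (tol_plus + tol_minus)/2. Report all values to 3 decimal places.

Stack each dimension's contribution:
  -A: nom -27.100 → Σnom=-27.100; wc +0.412/-0.030 → slack +0.412/-0.030; half-tol=0.221, Σhalf²=0.048841
  -B: nom -46.510 → Σnom=-73.610; wc +0.136/-0.136 → slack +0.548/-0.166; half-tol=0.136, Σhalf²=0.067337
  -C: nom -25.000 → Σnom=-98.610; wc +0.202/-0.202 → slack +0.750/-0.368; half-tol=0.202, Σhalf²=0.108141
  +D: nom +45.300 → Σnom=-53.310; wc +0.480/-0.489 → slack +1.230/-0.857; half-tol=0.484, Σhalf²=0.342881
  -E: nom -7.000 → Σnom=-60.310; wc +0.175/-0.450 → slack +1.405/-1.307; half-tol=0.312, Σhalf²=0.440537
  +F: nom +17.600 → Σnom=-42.710; wc +0.024/-0.400 → slack +1.429/-1.707; half-tol=0.212, Σhalf²=0.485482
  -G: nom -49.900 → Σnom=-92.610; wc +0.380/-0.450 → slack +1.809/-2.157; half-tol=0.415, Σhalf²=0.657706
Nominal = -92.610. Worst-case = [-92.610 - 2.157, -92.610 + 1.809] = [-94.767, -90.801]. RSS = √0.657706 = 0.811.

nominal=-92.610 wc=[-94.767,-90.801] rss=0.811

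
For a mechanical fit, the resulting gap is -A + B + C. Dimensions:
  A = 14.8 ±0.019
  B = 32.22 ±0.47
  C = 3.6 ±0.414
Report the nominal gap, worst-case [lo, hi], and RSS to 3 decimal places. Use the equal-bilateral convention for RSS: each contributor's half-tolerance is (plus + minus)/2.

nominal=21.020 wc=[20.117,21.923] rss=0.627

Stack each dimension's contribution:
  -A: nom -14.800 → Σnom=-14.800; wc +0.019/-0.019 → slack +0.019/-0.019; half-tol=0.019, Σhalf²=0.000361
  +B: nom +32.220 → Σnom=17.420; wc +0.470/-0.470 → slack +0.489/-0.489; half-tol=0.470, Σhalf²=0.221261
  +C: nom +3.600 → Σnom=21.020; wc +0.414/-0.414 → slack +0.903/-0.903; half-tol=0.414, Σhalf²=0.392657
Nominal = 21.020. Worst-case = [21.020 - 0.903, 21.020 + 0.903] = [20.117, 21.923]. RSS = √0.392657 = 0.627.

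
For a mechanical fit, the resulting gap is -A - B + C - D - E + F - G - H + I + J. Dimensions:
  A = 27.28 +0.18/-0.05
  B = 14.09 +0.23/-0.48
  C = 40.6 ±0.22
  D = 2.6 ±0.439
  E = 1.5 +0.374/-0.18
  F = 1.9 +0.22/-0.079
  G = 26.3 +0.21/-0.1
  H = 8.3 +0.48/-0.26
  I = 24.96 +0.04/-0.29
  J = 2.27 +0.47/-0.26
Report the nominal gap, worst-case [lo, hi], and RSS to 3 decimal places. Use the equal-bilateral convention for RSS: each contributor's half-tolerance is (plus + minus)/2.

nominal=-10.340 wc=[-13.102,-7.881] rss=0.895

Stack each dimension's contribution:
  -A: nom -27.280 → Σnom=-27.280; wc +0.050/-0.180 → slack +0.050/-0.180; half-tol=0.115, Σhalf²=0.013225
  -B: nom -14.090 → Σnom=-41.370; wc +0.480/-0.230 → slack +0.530/-0.410; half-tol=0.355, Σhalf²=0.139250
  +C: nom +40.600 → Σnom=-0.770; wc +0.220/-0.220 → slack +0.750/-0.630; half-tol=0.220, Σhalf²=0.187650
  -D: nom -2.600 → Σnom=-3.370; wc +0.439/-0.439 → slack +1.189/-1.069; half-tol=0.439, Σhalf²=0.380371
  -E: nom -1.500 → Σnom=-4.870; wc +0.180/-0.374 → slack +1.369/-1.443; half-tol=0.277, Σhalf²=0.457100
  +F: nom +1.900 → Σnom=-2.970; wc +0.220/-0.079 → slack +1.589/-1.522; half-tol=0.149, Σhalf²=0.479450
  -G: nom -26.300 → Σnom=-29.270; wc +0.100/-0.210 → slack +1.689/-1.732; half-tol=0.155, Σhalf²=0.503475
  -H: nom -8.300 → Σnom=-37.570; wc +0.260/-0.480 → slack +1.949/-2.212; half-tol=0.370, Σhalf²=0.640375
  +I: nom +24.960 → Σnom=-12.610; wc +0.040/-0.290 → slack +1.989/-2.502; half-tol=0.165, Σhalf²=0.667600
  +J: nom +2.270 → Σnom=-10.340; wc +0.470/-0.260 → slack +2.459/-2.762; half-tol=0.365, Σhalf²=0.800825
Nominal = -10.340. Worst-case = [-10.340 - 2.762, -10.340 + 2.459] = [-13.102, -7.881]. RSS = √0.800825 = 0.895.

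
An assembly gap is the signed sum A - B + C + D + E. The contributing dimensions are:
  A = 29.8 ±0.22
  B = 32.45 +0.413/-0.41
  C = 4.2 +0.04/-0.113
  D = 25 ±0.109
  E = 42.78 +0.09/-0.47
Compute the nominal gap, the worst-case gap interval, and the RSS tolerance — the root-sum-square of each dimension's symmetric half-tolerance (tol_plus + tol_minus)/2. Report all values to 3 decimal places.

Stack each dimension's contribution:
  +A: nom +29.800 → Σnom=29.800; wc +0.220/-0.220 → slack +0.220/-0.220; half-tol=0.220, Σhalf²=0.048400
  -B: nom -32.450 → Σnom=-2.650; wc +0.410/-0.413 → slack +0.630/-0.633; half-tol=0.411, Σhalf²=0.217732
  +C: nom +4.200 → Σnom=1.550; wc +0.040/-0.113 → slack +0.670/-0.746; half-tol=0.076, Σhalf²=0.223584
  +D: nom +25.000 → Σnom=26.550; wc +0.109/-0.109 → slack +0.779/-0.855; half-tol=0.109, Σhalf²=0.235465
  +E: nom +42.780 → Σnom=69.330; wc +0.090/-0.470 → slack +0.869/-1.325; half-tol=0.280, Σhalf²=0.313865
Nominal = 69.330. Worst-case = [69.330 - 1.325, 69.330 + 0.869] = [68.005, 70.199]. RSS = √0.313865 = 0.560.

nominal=69.330 wc=[68.005,70.199] rss=0.560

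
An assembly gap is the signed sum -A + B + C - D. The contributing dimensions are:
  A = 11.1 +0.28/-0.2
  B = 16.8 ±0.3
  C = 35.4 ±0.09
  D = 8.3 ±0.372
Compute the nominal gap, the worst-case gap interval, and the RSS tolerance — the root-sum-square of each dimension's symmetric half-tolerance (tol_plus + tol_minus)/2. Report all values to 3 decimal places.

Stack each dimension's contribution:
  -A: nom -11.100 → Σnom=-11.100; wc +0.200/-0.280 → slack +0.200/-0.280; half-tol=0.240, Σhalf²=0.057600
  +B: nom +16.800 → Σnom=5.700; wc +0.300/-0.300 → slack +0.500/-0.580; half-tol=0.300, Σhalf²=0.147600
  +C: nom +35.400 → Σnom=41.100; wc +0.090/-0.090 → slack +0.590/-0.670; half-tol=0.090, Σhalf²=0.155700
  -D: nom -8.300 → Σnom=32.800; wc +0.372/-0.372 → slack +0.962/-1.042; half-tol=0.372, Σhalf²=0.294084
Nominal = 32.800. Worst-case = [32.800 - 1.042, 32.800 + 0.962] = [31.758, 33.762]. RSS = √0.294084 = 0.542.

nominal=32.800 wc=[31.758,33.762] rss=0.542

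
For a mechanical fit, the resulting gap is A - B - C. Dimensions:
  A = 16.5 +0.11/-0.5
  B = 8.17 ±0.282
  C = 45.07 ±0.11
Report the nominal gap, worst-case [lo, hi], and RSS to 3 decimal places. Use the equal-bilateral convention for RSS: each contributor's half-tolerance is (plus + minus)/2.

nominal=-36.740 wc=[-37.632,-36.238] rss=0.430

Stack each dimension's contribution:
  +A: nom +16.500 → Σnom=16.500; wc +0.110/-0.500 → slack +0.110/-0.500; half-tol=0.305, Σhalf²=0.093025
  -B: nom -8.170 → Σnom=8.330; wc +0.282/-0.282 → slack +0.392/-0.782; half-tol=0.282, Σhalf²=0.172549
  -C: nom -45.070 → Σnom=-36.740; wc +0.110/-0.110 → slack +0.502/-0.892; half-tol=0.110, Σhalf²=0.184649
Nominal = -36.740. Worst-case = [-36.740 - 0.892, -36.740 + 0.502] = [-37.632, -36.238]. RSS = √0.184649 = 0.430.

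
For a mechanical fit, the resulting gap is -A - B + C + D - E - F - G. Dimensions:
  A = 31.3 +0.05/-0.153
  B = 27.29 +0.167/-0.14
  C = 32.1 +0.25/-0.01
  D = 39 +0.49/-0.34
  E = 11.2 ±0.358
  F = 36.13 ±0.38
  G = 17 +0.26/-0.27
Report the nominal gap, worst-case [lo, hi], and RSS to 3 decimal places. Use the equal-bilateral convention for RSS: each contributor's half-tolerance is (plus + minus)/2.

Stack each dimension's contribution:
  -A: nom -31.300 → Σnom=-31.300; wc +0.153/-0.050 → slack +0.153/-0.050; half-tol=0.102, Σhalf²=0.010302
  -B: nom -27.290 → Σnom=-58.590; wc +0.140/-0.167 → slack +0.293/-0.217; half-tol=0.154, Σhalf²=0.033865
  +C: nom +32.100 → Σnom=-26.490; wc +0.250/-0.010 → slack +0.543/-0.227; half-tol=0.130, Σhalf²=0.050765
  +D: nom +39.000 → Σnom=12.510; wc +0.490/-0.340 → slack +1.033/-0.567; half-tol=0.415, Σhalf²=0.222990
  -E: nom -11.200 → Σnom=1.310; wc +0.358/-0.358 → slack +1.391/-0.925; half-tol=0.358, Σhalf²=0.351154
  -F: nom -36.130 → Σnom=-34.820; wc +0.380/-0.380 → slack +1.771/-1.305; half-tol=0.380, Σhalf²=0.495553
  -G: nom -17.000 → Σnom=-51.820; wc +0.270/-0.260 → slack +2.041/-1.565; half-tol=0.265, Σhalf²=0.565778
Nominal = -51.820. Worst-case = [-51.820 - 1.565, -51.820 + 2.041] = [-53.385, -49.779]. RSS = √0.565778 = 0.752.

nominal=-51.820 wc=[-53.385,-49.779] rss=0.752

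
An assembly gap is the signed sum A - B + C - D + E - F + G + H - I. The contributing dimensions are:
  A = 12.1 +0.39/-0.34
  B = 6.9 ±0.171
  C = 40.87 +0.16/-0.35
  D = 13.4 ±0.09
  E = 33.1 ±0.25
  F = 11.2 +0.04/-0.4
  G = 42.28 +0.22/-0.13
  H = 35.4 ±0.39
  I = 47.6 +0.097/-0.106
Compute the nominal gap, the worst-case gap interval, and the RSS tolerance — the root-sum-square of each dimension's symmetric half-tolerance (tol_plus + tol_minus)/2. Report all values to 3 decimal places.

nominal=84.650 wc=[82.792,86.827] rss=0.735

Stack each dimension's contribution:
  +A: nom +12.100 → Σnom=12.100; wc +0.390/-0.340 → slack +0.390/-0.340; half-tol=0.365, Σhalf²=0.133225
  -B: nom -6.900 → Σnom=5.200; wc +0.171/-0.171 → slack +0.561/-0.511; half-tol=0.171, Σhalf²=0.162466
  +C: nom +40.870 → Σnom=46.070; wc +0.160/-0.350 → slack +0.721/-0.861; half-tol=0.255, Σhalf²=0.227491
  -D: nom -13.400 → Σnom=32.670; wc +0.090/-0.090 → slack +0.811/-0.951; half-tol=0.090, Σhalf²=0.235591
  +E: nom +33.100 → Σnom=65.770; wc +0.250/-0.250 → slack +1.061/-1.201; half-tol=0.250, Σhalf²=0.298091
  -F: nom -11.200 → Σnom=54.570; wc +0.400/-0.040 → slack +1.461/-1.241; half-tol=0.220, Σhalf²=0.346491
  +G: nom +42.280 → Σnom=96.850; wc +0.220/-0.130 → slack +1.681/-1.371; half-tol=0.175, Σhalf²=0.377116
  +H: nom +35.400 → Σnom=132.250; wc +0.390/-0.390 → slack +2.071/-1.761; half-tol=0.390, Σhalf²=0.529216
  -I: nom -47.600 → Σnom=84.650; wc +0.106/-0.097 → slack +2.177/-1.858; half-tol=0.102, Σhalf²=0.539518
Nominal = 84.650. Worst-case = [84.650 - 1.858, 84.650 + 2.177] = [82.792, 86.827]. RSS = √0.539518 = 0.735.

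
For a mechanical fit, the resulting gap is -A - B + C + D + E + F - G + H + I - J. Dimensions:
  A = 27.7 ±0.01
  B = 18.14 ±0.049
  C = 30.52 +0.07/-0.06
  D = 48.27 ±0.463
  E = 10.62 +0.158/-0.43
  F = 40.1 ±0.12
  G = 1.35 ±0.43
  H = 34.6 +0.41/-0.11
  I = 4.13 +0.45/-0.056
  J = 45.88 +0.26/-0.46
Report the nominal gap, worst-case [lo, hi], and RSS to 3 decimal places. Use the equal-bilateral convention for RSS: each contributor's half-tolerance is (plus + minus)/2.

Stack each dimension's contribution:
  -A: nom -27.700 → Σnom=-27.700; wc +0.010/-0.010 → slack +0.010/-0.010; half-tol=0.010, Σhalf²=0.000100
  -B: nom -18.140 → Σnom=-45.840; wc +0.049/-0.049 → slack +0.059/-0.059; half-tol=0.049, Σhalf²=0.002501
  +C: nom +30.520 → Σnom=-15.320; wc +0.070/-0.060 → slack +0.129/-0.119; half-tol=0.065, Σhalf²=0.006726
  +D: nom +48.270 → Σnom=32.950; wc +0.463/-0.463 → slack +0.592/-0.582; half-tol=0.463, Σhalf²=0.221095
  +E: nom +10.620 → Σnom=43.570; wc +0.158/-0.430 → slack +0.750/-1.012; half-tol=0.294, Σhalf²=0.307531
  +F: nom +40.100 → Σnom=83.670; wc +0.120/-0.120 → slack +0.870/-1.132; half-tol=0.120, Σhalf²=0.321931
  -G: nom -1.350 → Σnom=82.320; wc +0.430/-0.430 → slack +1.300/-1.562; half-tol=0.430, Σhalf²=0.506831
  +H: nom +34.600 → Σnom=116.920; wc +0.410/-0.110 → slack +1.710/-1.672; half-tol=0.260, Σhalf²=0.574431
  +I: nom +4.130 → Σnom=121.050; wc +0.450/-0.056 → slack +2.160/-1.728; half-tol=0.253, Σhalf²=0.638440
  -J: nom -45.880 → Σnom=75.170; wc +0.460/-0.260 → slack +2.620/-1.988; half-tol=0.360, Σhalf²=0.768040
Nominal = 75.170. Worst-case = [75.170 - 1.988, 75.170 + 2.620] = [73.182, 77.790]. RSS = √0.768040 = 0.876.

nominal=75.170 wc=[73.182,77.790] rss=0.876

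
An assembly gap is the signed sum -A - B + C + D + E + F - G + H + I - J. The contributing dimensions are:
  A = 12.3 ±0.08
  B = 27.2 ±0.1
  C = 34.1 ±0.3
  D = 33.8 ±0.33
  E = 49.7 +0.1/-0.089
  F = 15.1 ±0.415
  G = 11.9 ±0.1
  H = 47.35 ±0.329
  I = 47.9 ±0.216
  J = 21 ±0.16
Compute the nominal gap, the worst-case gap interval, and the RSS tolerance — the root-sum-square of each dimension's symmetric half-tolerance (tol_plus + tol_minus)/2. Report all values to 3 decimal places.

Stack each dimension's contribution:
  -A: nom -12.300 → Σnom=-12.300; wc +0.080/-0.080 → slack +0.080/-0.080; half-tol=0.080, Σhalf²=0.006400
  -B: nom -27.200 → Σnom=-39.500; wc +0.100/-0.100 → slack +0.180/-0.180; half-tol=0.100, Σhalf²=0.016400
  +C: nom +34.100 → Σnom=-5.400; wc +0.300/-0.300 → slack +0.480/-0.480; half-tol=0.300, Σhalf²=0.106400
  +D: nom +33.800 → Σnom=28.400; wc +0.330/-0.330 → slack +0.810/-0.810; half-tol=0.330, Σhalf²=0.215300
  +E: nom +49.700 → Σnom=78.100; wc +0.100/-0.089 → slack +0.910/-0.899; half-tol=0.095, Σhalf²=0.224230
  +F: nom +15.100 → Σnom=93.200; wc +0.415/-0.415 → slack +1.325/-1.314; half-tol=0.415, Σhalf²=0.396455
  -G: nom -11.900 → Σnom=81.300; wc +0.100/-0.100 → slack +1.425/-1.414; half-tol=0.100, Σhalf²=0.406455
  +H: nom +47.350 → Σnom=128.650; wc +0.329/-0.329 → slack +1.754/-1.743; half-tol=0.329, Σhalf²=0.514696
  +I: nom +47.900 → Σnom=176.550; wc +0.216/-0.216 → slack +1.970/-1.959; half-tol=0.216, Σhalf²=0.561352
  -J: nom -21.000 → Σnom=155.550; wc +0.160/-0.160 → slack +2.130/-2.119; half-tol=0.160, Σhalf²=0.586952
Nominal = 155.550. Worst-case = [155.550 - 2.119, 155.550 + 2.130] = [153.431, 157.680]. RSS = √0.586952 = 0.766.

nominal=155.550 wc=[153.431,157.680] rss=0.766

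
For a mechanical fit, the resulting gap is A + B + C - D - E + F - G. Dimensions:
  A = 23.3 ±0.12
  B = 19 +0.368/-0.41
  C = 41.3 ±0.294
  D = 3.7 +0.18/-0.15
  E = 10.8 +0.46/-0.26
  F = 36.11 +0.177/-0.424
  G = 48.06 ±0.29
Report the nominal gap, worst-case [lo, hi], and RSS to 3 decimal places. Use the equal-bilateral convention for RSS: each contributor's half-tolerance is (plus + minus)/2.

Stack each dimension's contribution:
  +A: nom +23.300 → Σnom=23.300; wc +0.120/-0.120 → slack +0.120/-0.120; half-tol=0.120, Σhalf²=0.014400
  +B: nom +19.000 → Σnom=42.300; wc +0.368/-0.410 → slack +0.488/-0.530; half-tol=0.389, Σhalf²=0.165721
  +C: nom +41.300 → Σnom=83.600; wc +0.294/-0.294 → slack +0.782/-0.824; half-tol=0.294, Σhalf²=0.252157
  -D: nom -3.700 → Σnom=79.900; wc +0.150/-0.180 → slack +0.932/-1.004; half-tol=0.165, Σhalf²=0.279382
  -E: nom -10.800 → Σnom=69.100; wc +0.260/-0.460 → slack +1.192/-1.464; half-tol=0.360, Σhalf²=0.408982
  +F: nom +36.110 → Σnom=105.210; wc +0.177/-0.424 → slack +1.369/-1.888; half-tol=0.300, Σhalf²=0.499282
  -G: nom -48.060 → Σnom=57.150; wc +0.290/-0.290 → slack +1.659/-2.178; half-tol=0.290, Σhalf²=0.583382
Nominal = 57.150. Worst-case = [57.150 - 2.178, 57.150 + 1.659] = [54.972, 58.809]. RSS = √0.583382 = 0.764.

nominal=57.150 wc=[54.972,58.809] rss=0.764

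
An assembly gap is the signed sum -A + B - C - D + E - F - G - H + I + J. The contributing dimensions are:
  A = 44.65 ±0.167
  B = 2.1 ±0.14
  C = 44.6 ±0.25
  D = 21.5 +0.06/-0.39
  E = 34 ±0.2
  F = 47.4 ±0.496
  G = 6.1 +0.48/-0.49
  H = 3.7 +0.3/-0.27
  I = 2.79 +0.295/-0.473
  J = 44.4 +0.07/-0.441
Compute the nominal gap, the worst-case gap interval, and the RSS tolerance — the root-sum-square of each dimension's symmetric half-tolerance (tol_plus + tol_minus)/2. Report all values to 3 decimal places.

nominal=-84.660 wc=[-87.667,-81.892] rss=0.988

Stack each dimension's contribution:
  -A: nom -44.650 → Σnom=-44.650; wc +0.167/-0.167 → slack +0.167/-0.167; half-tol=0.167, Σhalf²=0.027889
  +B: nom +2.100 → Σnom=-42.550; wc +0.140/-0.140 → slack +0.307/-0.307; half-tol=0.140, Σhalf²=0.047489
  -C: nom -44.600 → Σnom=-87.150; wc +0.250/-0.250 → slack +0.557/-0.557; half-tol=0.250, Σhalf²=0.109989
  -D: nom -21.500 → Σnom=-108.650; wc +0.390/-0.060 → slack +0.947/-0.617; half-tol=0.225, Σhalf²=0.160614
  +E: nom +34.000 → Σnom=-74.650; wc +0.200/-0.200 → slack +1.147/-0.817; half-tol=0.200, Σhalf²=0.200614
  -F: nom -47.400 → Σnom=-122.050; wc +0.496/-0.496 → slack +1.643/-1.313; half-tol=0.496, Σhalf²=0.446630
  -G: nom -6.100 → Σnom=-128.150; wc +0.490/-0.480 → slack +2.133/-1.793; half-tol=0.485, Σhalf²=0.681855
  -H: nom -3.700 → Σnom=-131.850; wc +0.270/-0.300 → slack +2.403/-2.093; half-tol=0.285, Σhalf²=0.763080
  +I: nom +2.790 → Σnom=-129.060; wc +0.295/-0.473 → slack +2.698/-2.566; half-tol=0.384, Σhalf²=0.910536
  +J: nom +44.400 → Σnom=-84.660; wc +0.070/-0.441 → slack +2.768/-3.007; half-tol=0.256, Σhalf²=0.975816
Nominal = -84.660. Worst-case = [-84.660 - 3.007, -84.660 + 2.768] = [-87.667, -81.892]. RSS = √0.975816 = 0.988.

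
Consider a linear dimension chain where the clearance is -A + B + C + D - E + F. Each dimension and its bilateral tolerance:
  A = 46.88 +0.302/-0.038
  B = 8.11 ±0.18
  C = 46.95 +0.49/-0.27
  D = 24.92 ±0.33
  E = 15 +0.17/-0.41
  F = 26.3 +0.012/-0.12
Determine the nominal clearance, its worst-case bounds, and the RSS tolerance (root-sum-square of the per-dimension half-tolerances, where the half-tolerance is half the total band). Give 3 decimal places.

Stack each dimension's contribution:
  -A: nom -46.880 → Σnom=-46.880; wc +0.038/-0.302 → slack +0.038/-0.302; half-tol=0.170, Σhalf²=0.028900
  +B: nom +8.110 → Σnom=-38.770; wc +0.180/-0.180 → slack +0.218/-0.482; half-tol=0.180, Σhalf²=0.061300
  +C: nom +46.950 → Σnom=8.180; wc +0.490/-0.270 → slack +0.708/-0.752; half-tol=0.380, Σhalf²=0.205700
  +D: nom +24.920 → Σnom=33.100; wc +0.330/-0.330 → slack +1.038/-1.082; half-tol=0.330, Σhalf²=0.314600
  -E: nom -15.000 → Σnom=18.100; wc +0.410/-0.170 → slack +1.448/-1.252; half-tol=0.290, Σhalf²=0.398700
  +F: nom +26.300 → Σnom=44.400; wc +0.012/-0.120 → slack +1.460/-1.372; half-tol=0.066, Σhalf²=0.403056
Nominal = 44.400. Worst-case = [44.400 - 1.372, 44.400 + 1.460] = [43.028, 45.860]. RSS = √0.403056 = 0.635.

nominal=44.400 wc=[43.028,45.860] rss=0.635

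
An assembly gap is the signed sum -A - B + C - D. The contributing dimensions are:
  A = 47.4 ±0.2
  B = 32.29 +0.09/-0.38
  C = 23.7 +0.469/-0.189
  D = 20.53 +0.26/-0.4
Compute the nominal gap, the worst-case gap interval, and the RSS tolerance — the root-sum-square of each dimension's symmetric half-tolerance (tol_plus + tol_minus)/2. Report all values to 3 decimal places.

Stack each dimension's contribution:
  -A: nom -47.400 → Σnom=-47.400; wc +0.200/-0.200 → slack +0.200/-0.200; half-tol=0.200, Σhalf²=0.040000
  -B: nom -32.290 → Σnom=-79.690; wc +0.380/-0.090 → slack +0.580/-0.290; half-tol=0.235, Σhalf²=0.095225
  +C: nom +23.700 → Σnom=-55.990; wc +0.469/-0.189 → slack +1.049/-0.479; half-tol=0.329, Σhalf²=0.203466
  -D: nom -20.530 → Σnom=-76.520; wc +0.400/-0.260 → slack +1.449/-0.739; half-tol=0.330, Σhalf²=0.312366
Nominal = -76.520. Worst-case = [-76.520 - 0.739, -76.520 + 1.449] = [-77.259, -75.071]. RSS = √0.312366 = 0.559.

nominal=-76.520 wc=[-77.259,-75.071] rss=0.559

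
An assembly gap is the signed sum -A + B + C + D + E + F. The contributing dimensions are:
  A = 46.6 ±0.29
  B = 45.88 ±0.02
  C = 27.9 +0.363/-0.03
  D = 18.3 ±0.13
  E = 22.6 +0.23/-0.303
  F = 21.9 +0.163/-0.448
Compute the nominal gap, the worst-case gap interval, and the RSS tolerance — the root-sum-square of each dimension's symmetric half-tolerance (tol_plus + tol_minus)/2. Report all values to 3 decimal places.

nominal=89.980 wc=[88.759,91.176] rss=0.552

Stack each dimension's contribution:
  -A: nom -46.600 → Σnom=-46.600; wc +0.290/-0.290 → slack +0.290/-0.290; half-tol=0.290, Σhalf²=0.084100
  +B: nom +45.880 → Σnom=-0.720; wc +0.020/-0.020 → slack +0.310/-0.310; half-tol=0.020, Σhalf²=0.084500
  +C: nom +27.900 → Σnom=27.180; wc +0.363/-0.030 → slack +0.673/-0.340; half-tol=0.197, Σhalf²=0.123112
  +D: nom +18.300 → Σnom=45.480; wc +0.130/-0.130 → slack +0.803/-0.470; half-tol=0.130, Σhalf²=0.140012
  +E: nom +22.600 → Σnom=68.080; wc +0.230/-0.303 → slack +1.033/-0.773; half-tol=0.267, Σhalf²=0.211035
  +F: nom +21.900 → Σnom=89.980; wc +0.163/-0.448 → slack +1.196/-1.221; half-tol=0.305, Σhalf²=0.304365
Nominal = 89.980. Worst-case = [89.980 - 1.221, 89.980 + 1.196] = [88.759, 91.176]. RSS = √0.304365 = 0.552.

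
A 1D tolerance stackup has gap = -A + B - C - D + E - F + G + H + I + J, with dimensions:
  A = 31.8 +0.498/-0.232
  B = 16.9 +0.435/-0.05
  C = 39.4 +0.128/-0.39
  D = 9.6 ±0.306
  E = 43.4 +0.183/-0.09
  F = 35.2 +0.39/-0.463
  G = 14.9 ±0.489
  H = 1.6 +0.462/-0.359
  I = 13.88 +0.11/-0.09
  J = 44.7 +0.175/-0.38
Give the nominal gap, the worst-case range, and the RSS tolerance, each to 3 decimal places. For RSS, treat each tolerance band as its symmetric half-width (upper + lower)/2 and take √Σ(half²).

nominal=19.380 wc=[16.600,22.625] rss=1.024

Stack each dimension's contribution:
  -A: nom -31.800 → Σnom=-31.800; wc +0.232/-0.498 → slack +0.232/-0.498; half-tol=0.365, Σhalf²=0.133225
  +B: nom +16.900 → Σnom=-14.900; wc +0.435/-0.050 → slack +0.667/-0.548; half-tol=0.242, Σhalf²=0.192031
  -C: nom -39.400 → Σnom=-54.300; wc +0.390/-0.128 → slack +1.057/-0.676; half-tol=0.259, Σhalf²=0.259112
  -D: nom -9.600 → Σnom=-63.900; wc +0.306/-0.306 → slack +1.363/-0.982; half-tol=0.306, Σhalf²=0.352748
  +E: nom +43.400 → Σnom=-20.500; wc +0.183/-0.090 → slack +1.546/-1.072; half-tol=0.137, Σhalf²=0.371381
  -F: nom -35.200 → Σnom=-55.700; wc +0.463/-0.390 → slack +2.009/-1.462; half-tol=0.426, Σhalf²=0.553283
  +G: nom +14.900 → Σnom=-40.800; wc +0.489/-0.489 → slack +2.498/-1.951; half-tol=0.489, Σhalf²=0.792404
  +H: nom +1.600 → Σnom=-39.200; wc +0.462/-0.359 → slack +2.960/-2.310; half-tol=0.410, Σhalf²=0.960914
  +I: nom +13.880 → Σnom=-25.320; wc +0.110/-0.090 → slack +3.070/-2.400; half-tol=0.100, Σhalf²=0.970914
  +J: nom +44.700 → Σnom=19.380; wc +0.175/-0.380 → slack +3.245/-2.780; half-tol=0.277, Σhalf²=1.047920
Nominal = 19.380. Worst-case = [19.380 - 2.780, 19.380 + 3.245] = [16.600, 22.625]. RSS = √1.047920 = 1.024.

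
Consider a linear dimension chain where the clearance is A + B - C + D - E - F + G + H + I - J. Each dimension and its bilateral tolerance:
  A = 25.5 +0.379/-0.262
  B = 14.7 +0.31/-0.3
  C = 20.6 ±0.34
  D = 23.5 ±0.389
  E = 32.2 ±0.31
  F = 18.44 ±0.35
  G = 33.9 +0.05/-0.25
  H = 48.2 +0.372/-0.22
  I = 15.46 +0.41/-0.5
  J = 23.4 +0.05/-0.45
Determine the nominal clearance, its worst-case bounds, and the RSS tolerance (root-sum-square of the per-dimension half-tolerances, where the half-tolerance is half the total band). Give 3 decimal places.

nominal=66.620 wc=[63.649,69.980] rss=1.030

Stack each dimension's contribution:
  +A: nom +25.500 → Σnom=25.500; wc +0.379/-0.262 → slack +0.379/-0.262; half-tol=0.321, Σhalf²=0.102720
  +B: nom +14.700 → Σnom=40.200; wc +0.310/-0.300 → slack +0.689/-0.562; half-tol=0.305, Σhalf²=0.195745
  -C: nom -20.600 → Σnom=19.600; wc +0.340/-0.340 → slack +1.029/-0.902; half-tol=0.340, Σhalf²=0.311345
  +D: nom +23.500 → Σnom=43.100; wc +0.389/-0.389 → slack +1.418/-1.291; half-tol=0.389, Σhalf²=0.462666
  -E: nom -32.200 → Σnom=10.900; wc +0.310/-0.310 → slack +1.728/-1.601; half-tol=0.310, Σhalf²=0.558766
  -F: nom -18.440 → Σnom=-7.540; wc +0.350/-0.350 → slack +2.078/-1.951; half-tol=0.350, Σhalf²=0.681266
  +G: nom +33.900 → Σnom=26.360; wc +0.050/-0.250 → slack +2.128/-2.201; half-tol=0.150, Σhalf²=0.703766
  +H: nom +48.200 → Σnom=74.560; wc +0.372/-0.220 → slack +2.500/-2.421; half-tol=0.296, Σhalf²=0.791382
  +I: nom +15.460 → Σnom=90.020; wc +0.410/-0.500 → slack +2.910/-2.921; half-tol=0.455, Σhalf²=0.998407
  -J: nom -23.400 → Σnom=66.620; wc +0.450/-0.050 → slack +3.360/-2.971; half-tol=0.250, Σhalf²=1.060907
Nominal = 66.620. Worst-case = [66.620 - 2.971, 66.620 + 3.360] = [63.649, 69.980]. RSS = √1.060907 = 1.030.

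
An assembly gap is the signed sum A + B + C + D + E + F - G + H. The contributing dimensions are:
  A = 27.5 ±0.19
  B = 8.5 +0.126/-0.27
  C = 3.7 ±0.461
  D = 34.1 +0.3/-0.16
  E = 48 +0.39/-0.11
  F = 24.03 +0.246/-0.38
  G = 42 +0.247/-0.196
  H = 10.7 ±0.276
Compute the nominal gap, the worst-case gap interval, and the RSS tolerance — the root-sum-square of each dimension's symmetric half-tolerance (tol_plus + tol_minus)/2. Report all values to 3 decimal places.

nominal=114.530 wc=[112.436,116.715] rss=0.791

Stack each dimension's contribution:
  +A: nom +27.500 → Σnom=27.500; wc +0.190/-0.190 → slack +0.190/-0.190; half-tol=0.190, Σhalf²=0.036100
  +B: nom +8.500 → Σnom=36.000; wc +0.126/-0.270 → slack +0.316/-0.460; half-tol=0.198, Σhalf²=0.075304
  +C: nom +3.700 → Σnom=39.700; wc +0.461/-0.461 → slack +0.777/-0.921; half-tol=0.461, Σhalf²=0.287825
  +D: nom +34.100 → Σnom=73.800; wc +0.300/-0.160 → slack +1.077/-1.081; half-tol=0.230, Σhalf²=0.340725
  +E: nom +48.000 → Σnom=121.800; wc +0.390/-0.110 → slack +1.467/-1.191; half-tol=0.250, Σhalf²=0.403225
  +F: nom +24.030 → Σnom=145.830; wc +0.246/-0.380 → slack +1.713/-1.571; half-tol=0.313, Σhalf²=0.501194
  -G: nom -42.000 → Σnom=103.830; wc +0.196/-0.247 → slack +1.909/-1.818; half-tol=0.222, Σhalf²=0.550256
  +H: nom +10.700 → Σnom=114.530; wc +0.276/-0.276 → slack +2.185/-2.094; half-tol=0.276, Σhalf²=0.626432
Nominal = 114.530. Worst-case = [114.530 - 2.094, 114.530 + 2.185] = [112.436, 116.715]. RSS = √0.626432 = 0.791.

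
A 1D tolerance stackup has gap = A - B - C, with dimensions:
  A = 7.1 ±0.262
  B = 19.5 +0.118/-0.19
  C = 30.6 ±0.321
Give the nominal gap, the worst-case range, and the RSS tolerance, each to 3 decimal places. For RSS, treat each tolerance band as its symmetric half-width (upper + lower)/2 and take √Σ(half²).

Stack each dimension's contribution:
  +A: nom +7.100 → Σnom=7.100; wc +0.262/-0.262 → slack +0.262/-0.262; half-tol=0.262, Σhalf²=0.068644
  -B: nom -19.500 → Σnom=-12.400; wc +0.190/-0.118 → slack +0.452/-0.380; half-tol=0.154, Σhalf²=0.092360
  -C: nom -30.600 → Σnom=-43.000; wc +0.321/-0.321 → slack +0.773/-0.701; half-tol=0.321, Σhalf²=0.195401
Nominal = -43.000. Worst-case = [-43.000 - 0.701, -43.000 + 0.773] = [-43.701, -42.227]. RSS = √0.195401 = 0.442.

nominal=-43.000 wc=[-43.701,-42.227] rss=0.442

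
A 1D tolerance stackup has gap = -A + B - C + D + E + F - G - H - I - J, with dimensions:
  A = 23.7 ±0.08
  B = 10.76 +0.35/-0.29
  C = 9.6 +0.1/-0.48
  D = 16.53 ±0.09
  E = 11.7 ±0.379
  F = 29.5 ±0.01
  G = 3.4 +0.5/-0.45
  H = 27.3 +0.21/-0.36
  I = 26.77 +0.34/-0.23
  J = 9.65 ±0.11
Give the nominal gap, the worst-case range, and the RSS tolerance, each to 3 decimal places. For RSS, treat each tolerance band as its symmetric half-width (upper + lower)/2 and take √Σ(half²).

Stack each dimension's contribution:
  -A: nom -23.700 → Σnom=-23.700; wc +0.080/-0.080 → slack +0.080/-0.080; half-tol=0.080, Σhalf²=0.006400
  +B: nom +10.760 → Σnom=-12.940; wc +0.350/-0.290 → slack +0.430/-0.370; half-tol=0.320, Σhalf²=0.108800
  -C: nom -9.600 → Σnom=-22.540; wc +0.480/-0.100 → slack +0.910/-0.470; half-tol=0.290, Σhalf²=0.192900
  +D: nom +16.530 → Σnom=-6.010; wc +0.090/-0.090 → slack +1.000/-0.560; half-tol=0.090, Σhalf²=0.201000
  +E: nom +11.700 → Σnom=5.690; wc +0.379/-0.379 → slack +1.379/-0.939; half-tol=0.379, Σhalf²=0.344641
  +F: nom +29.500 → Σnom=35.190; wc +0.010/-0.010 → slack +1.389/-0.949; half-tol=0.010, Σhalf²=0.344741
  -G: nom -3.400 → Σnom=31.790; wc +0.450/-0.500 → slack +1.839/-1.449; half-tol=0.475, Σhalf²=0.570366
  -H: nom -27.300 → Σnom=4.490; wc +0.360/-0.210 → slack +2.199/-1.659; half-tol=0.285, Σhalf²=0.651591
  -I: nom -26.770 → Σnom=-22.280; wc +0.230/-0.340 → slack +2.429/-1.999; half-tol=0.285, Σhalf²=0.732816
  -J: nom -9.650 → Σnom=-31.930; wc +0.110/-0.110 → slack +2.539/-2.109; half-tol=0.110, Σhalf²=0.744916
Nominal = -31.930. Worst-case = [-31.930 - 2.109, -31.930 + 2.539] = [-34.039, -29.391]. RSS = √0.744916 = 0.863.

nominal=-31.930 wc=[-34.039,-29.391] rss=0.863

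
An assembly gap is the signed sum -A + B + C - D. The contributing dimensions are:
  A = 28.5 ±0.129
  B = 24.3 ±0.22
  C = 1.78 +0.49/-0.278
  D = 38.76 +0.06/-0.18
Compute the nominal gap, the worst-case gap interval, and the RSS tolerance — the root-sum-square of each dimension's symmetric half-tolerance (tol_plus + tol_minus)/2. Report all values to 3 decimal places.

nominal=-41.180 wc=[-41.867,-40.161] rss=0.476

Stack each dimension's contribution:
  -A: nom -28.500 → Σnom=-28.500; wc +0.129/-0.129 → slack +0.129/-0.129; half-tol=0.129, Σhalf²=0.016641
  +B: nom +24.300 → Σnom=-4.200; wc +0.220/-0.220 → slack +0.349/-0.349; half-tol=0.220, Σhalf²=0.065041
  +C: nom +1.780 → Σnom=-2.420; wc +0.490/-0.278 → slack +0.839/-0.627; half-tol=0.384, Σhalf²=0.212497
  -D: nom -38.760 → Σnom=-41.180; wc +0.180/-0.060 → slack +1.019/-0.687; half-tol=0.120, Σhalf²=0.226897
Nominal = -41.180. Worst-case = [-41.180 - 0.687, -41.180 + 1.019] = [-41.867, -40.161]. RSS = √0.226897 = 0.476.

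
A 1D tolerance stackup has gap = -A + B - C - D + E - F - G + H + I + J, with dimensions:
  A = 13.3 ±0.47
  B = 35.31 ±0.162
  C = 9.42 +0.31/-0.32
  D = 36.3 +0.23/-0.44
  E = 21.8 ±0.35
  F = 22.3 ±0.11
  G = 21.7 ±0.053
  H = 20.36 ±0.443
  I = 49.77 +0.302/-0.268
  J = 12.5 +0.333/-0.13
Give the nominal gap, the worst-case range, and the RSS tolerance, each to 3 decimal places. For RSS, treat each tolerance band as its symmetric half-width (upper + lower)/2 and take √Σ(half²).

Stack each dimension's contribution:
  -A: nom -13.300 → Σnom=-13.300; wc +0.470/-0.470 → slack +0.470/-0.470; half-tol=0.470, Σhalf²=0.220900
  +B: nom +35.310 → Σnom=22.010; wc +0.162/-0.162 → slack +0.632/-0.632; half-tol=0.162, Σhalf²=0.247144
  -C: nom -9.420 → Σnom=12.590; wc +0.320/-0.310 → slack +0.952/-0.942; half-tol=0.315, Σhalf²=0.346369
  -D: nom -36.300 → Σnom=-23.710; wc +0.440/-0.230 → slack +1.392/-1.172; half-tol=0.335, Σhalf²=0.458594
  +E: nom +21.800 → Σnom=-1.910; wc +0.350/-0.350 → slack +1.742/-1.522; half-tol=0.350, Σhalf²=0.581094
  -F: nom -22.300 → Σnom=-24.210; wc +0.110/-0.110 → slack +1.852/-1.632; half-tol=0.110, Σhalf²=0.593194
  -G: nom -21.700 → Σnom=-45.910; wc +0.053/-0.053 → slack +1.905/-1.685; half-tol=0.053, Σhalf²=0.596003
  +H: nom +20.360 → Σnom=-25.550; wc +0.443/-0.443 → slack +2.348/-2.128; half-tol=0.443, Σhalf²=0.792252
  +I: nom +49.770 → Σnom=24.220; wc +0.302/-0.268 → slack +2.650/-2.396; half-tol=0.285, Σhalf²=0.873477
  +J: nom +12.500 → Σnom=36.720; wc +0.333/-0.130 → slack +2.983/-2.526; half-tol=0.232, Σhalf²=0.927069
Nominal = 36.720. Worst-case = [36.720 - 2.526, 36.720 + 2.983] = [34.194, 39.703]. RSS = √0.927069 = 0.963.

nominal=36.720 wc=[34.194,39.703] rss=0.963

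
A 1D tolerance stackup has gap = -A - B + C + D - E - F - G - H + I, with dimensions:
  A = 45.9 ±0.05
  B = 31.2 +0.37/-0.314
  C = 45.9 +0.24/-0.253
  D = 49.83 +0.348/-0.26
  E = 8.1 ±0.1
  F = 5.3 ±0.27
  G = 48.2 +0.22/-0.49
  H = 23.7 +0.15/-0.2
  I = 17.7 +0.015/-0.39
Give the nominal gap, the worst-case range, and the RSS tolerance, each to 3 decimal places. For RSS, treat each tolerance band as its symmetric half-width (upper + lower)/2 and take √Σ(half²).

nominal=-48.970 wc=[-51.033,-46.943] rss=0.744

Stack each dimension's contribution:
  -A: nom -45.900 → Σnom=-45.900; wc +0.050/-0.050 → slack +0.050/-0.050; half-tol=0.050, Σhalf²=0.002500
  -B: nom -31.200 → Σnom=-77.100; wc +0.314/-0.370 → slack +0.364/-0.420; half-tol=0.342, Σhalf²=0.119464
  +C: nom +45.900 → Σnom=-31.200; wc +0.240/-0.253 → slack +0.604/-0.673; half-tol=0.246, Σhalf²=0.180226
  +D: nom +49.830 → Σnom=18.630; wc +0.348/-0.260 → slack +0.952/-0.933; half-tol=0.304, Σhalf²=0.272642
  -E: nom -8.100 → Σnom=10.530; wc +0.100/-0.100 → slack +1.052/-1.033; half-tol=0.100, Σhalf²=0.282642
  -F: nom -5.300 → Σnom=5.230; wc +0.270/-0.270 → slack +1.322/-1.303; half-tol=0.270, Σhalf²=0.355542
  -G: nom -48.200 → Σnom=-42.970; wc +0.490/-0.220 → slack +1.812/-1.523; half-tol=0.355, Σhalf²=0.481567
  -H: nom -23.700 → Σnom=-66.670; wc +0.200/-0.150 → slack +2.012/-1.673; half-tol=0.175, Σhalf²=0.512192
  +I: nom +17.700 → Σnom=-48.970; wc +0.015/-0.390 → slack +2.027/-2.063; half-tol=0.203, Σhalf²=0.553199
Nominal = -48.970. Worst-case = [-48.970 - 2.063, -48.970 + 2.027] = [-51.033, -46.943]. RSS = √0.553199 = 0.744.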